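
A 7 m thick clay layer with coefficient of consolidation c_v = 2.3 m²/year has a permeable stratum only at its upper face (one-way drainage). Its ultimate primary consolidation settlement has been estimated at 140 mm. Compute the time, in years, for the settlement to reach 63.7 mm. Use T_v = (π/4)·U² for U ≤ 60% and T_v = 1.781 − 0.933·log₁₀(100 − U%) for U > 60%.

Drainage path length: H_d = H = 7 m (single drainage).
U = S(t)/S_ult = 63.7/140 = 0.455.
U ≤ 60%: T_v = (π/4)·U² = (π/4)×0.455² = 0.1626.
t = T_v·H_d²/c_v = 0.1626×7²/2.3 = 3.464 years.

t ≈ 3.46 years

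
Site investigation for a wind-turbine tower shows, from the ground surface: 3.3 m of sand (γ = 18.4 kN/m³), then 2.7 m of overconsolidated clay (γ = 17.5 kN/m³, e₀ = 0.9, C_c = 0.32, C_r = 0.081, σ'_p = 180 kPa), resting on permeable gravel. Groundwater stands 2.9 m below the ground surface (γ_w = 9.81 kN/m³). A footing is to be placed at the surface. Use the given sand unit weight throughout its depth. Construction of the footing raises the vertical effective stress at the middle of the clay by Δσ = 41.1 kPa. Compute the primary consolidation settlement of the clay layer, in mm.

S_c ≈ 23.9 mm

Mid-depth of clay below the ground surface: z = 3.3 + 2.7/2 = 4.65 m.
Total vertical stress at mid-clay: σ_v = 18.4×3.3 + 17.5×1.35 = 84.345 kPa.
Pore pressure: u = 9.81×(4.65 − 2.9) = 17.168 kPa.
Initial effective stress: σ'_0 = σ_v − u = 84.345 − 17.168 = 67.177 kPa.
Final effective stress: σ'_f = 67.177 + 41.1 = 108.28 kPa.
σ'_f = 108.28 ≤ σ'_p = 180 kPa, so the clay remains overconsolidated and only the recompression index applies:
S_c = C_r·H/(1+e₀)·log₁₀(σ'_f/σ'_0) = 0.081×2.7/1.9×log₁₀(108.28/67.177)
    = 0.11511 × 0.20733 = 0.02387 m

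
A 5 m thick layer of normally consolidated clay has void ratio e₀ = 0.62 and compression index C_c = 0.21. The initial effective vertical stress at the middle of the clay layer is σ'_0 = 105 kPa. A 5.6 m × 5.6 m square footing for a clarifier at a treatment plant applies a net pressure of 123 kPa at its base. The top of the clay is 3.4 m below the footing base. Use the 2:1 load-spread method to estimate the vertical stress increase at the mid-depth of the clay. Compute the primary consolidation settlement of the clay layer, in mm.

S_c ≈ 69 mm

Mid-depth of clay below the footing base: z = 3.4 + 5/2 = 5.9 m.
Stress increase at mid-clay by the 2:1 spreading method:
Δσ = qBL/((B+z)(L+z)) = 123×5.6×5.6/((5.6+5.9)(5.6+5.9)) = 29.167 kPa
Final effective stress: σ'_f = σ'_0 + Δσ = 105 + 29.167 = 134.17 kPa.
Normally consolidated clay, so the full stress increment lies on the virgin compression line:
S_c = C_c·H/(1+e₀)·log₁₀(σ'_f/σ'_0) = 0.21×5/(1+0.62)×log₁₀(134.17/105)
    = 0.64815 × 0.10647 = 0.06901 m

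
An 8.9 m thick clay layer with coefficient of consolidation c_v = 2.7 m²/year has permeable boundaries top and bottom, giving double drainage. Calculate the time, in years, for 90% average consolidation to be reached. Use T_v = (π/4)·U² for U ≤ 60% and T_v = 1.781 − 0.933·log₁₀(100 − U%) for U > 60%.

t ≈ 6.22 years

Drainage path length: H_d = H/2 = 4.45 m (double drainage).
U > 60%: T_v = 1.781 − 0.933·log₁₀(100 − 90) = 0.848.
t = T_v·H_d²/c_v = 0.848×4.45²/2.7 = 6.219 years.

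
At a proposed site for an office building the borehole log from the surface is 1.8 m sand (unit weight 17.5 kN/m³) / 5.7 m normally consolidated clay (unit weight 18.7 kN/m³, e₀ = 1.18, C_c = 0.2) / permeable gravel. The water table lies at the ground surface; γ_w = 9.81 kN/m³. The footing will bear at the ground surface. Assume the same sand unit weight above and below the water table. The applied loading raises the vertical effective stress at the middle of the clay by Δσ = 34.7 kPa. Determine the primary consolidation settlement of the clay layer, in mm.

S_c ≈ 144 mm

Mid-depth of clay below the ground surface: z = 1.8 + 5.7/2 = 4.65 m.
Total vertical stress at mid-clay: σ_v = 17.5×1.8 + 18.7×2.85 = 84.795 kPa.
Pore pressure: u = 9.81×(4.65 − 0) = 45.617 kPa.
Initial effective stress: σ'_0 = σ_v − u = 84.795 − 45.617 = 39.178 kPa.
Final effective stress: σ'_f = σ'_0 + Δσ = 39.178 + 34.7 = 73.878 kPa.
Normally consolidated clay, so the full stress increment lies on the virgin compression line:
S_c = C_c·H/(1+e₀)·log₁₀(σ'_f/σ'_0) = 0.2×5.7/(1+1.18)×log₁₀(73.878/39.178)
    = 0.52294 × 0.27547 = 0.1441 m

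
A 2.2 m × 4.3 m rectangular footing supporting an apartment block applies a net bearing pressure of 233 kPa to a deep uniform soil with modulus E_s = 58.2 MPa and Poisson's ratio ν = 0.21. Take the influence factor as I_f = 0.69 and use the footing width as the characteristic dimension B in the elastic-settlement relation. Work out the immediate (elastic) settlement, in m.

S_e ≈ 0.00581 m

Immediate (elastic) settlement: S_e = q·B·(1−ν²)/E_s · I_f.
E_s = 58.2 MPa = 58200 kPa.
S_e = 233 × 2.2 × (1 − 0.21²) / 58200 × 0.69
    = 233 × 2.2 × 0.9559 / 58200 × 0.69
    = 0.005809 m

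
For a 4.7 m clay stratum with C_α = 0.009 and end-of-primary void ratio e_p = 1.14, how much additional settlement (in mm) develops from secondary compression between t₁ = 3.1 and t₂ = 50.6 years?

S_s ≈ 24 mm

Secondary compression: S_s = C_α·H/(1+e_p)·log₁₀(t₂/t₁)
S_s = 0.009×4.7/(1+1.14)×log₁₀(50.6/3.1)
    = 0.01977 × 1.213 = 0.02397 m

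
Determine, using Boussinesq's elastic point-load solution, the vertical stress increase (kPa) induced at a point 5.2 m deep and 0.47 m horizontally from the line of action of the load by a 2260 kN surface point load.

Δσ_z ≈ 39.1 kPa

Boussinesq vertical stress below a point load on an elastic half-space:
Δσ_z = 3P/(2πz²) · [1 + (r/z)²]^(−5/2)
r/z = 0.47/5.2 = 0.090385; [1+(r/z)²]^(−5/2) = 0.97986.
Δσ_z = 3×2260/(2π×5.2²) × 0.97986 = 39.906 × 0.97986 = 39.1 kPa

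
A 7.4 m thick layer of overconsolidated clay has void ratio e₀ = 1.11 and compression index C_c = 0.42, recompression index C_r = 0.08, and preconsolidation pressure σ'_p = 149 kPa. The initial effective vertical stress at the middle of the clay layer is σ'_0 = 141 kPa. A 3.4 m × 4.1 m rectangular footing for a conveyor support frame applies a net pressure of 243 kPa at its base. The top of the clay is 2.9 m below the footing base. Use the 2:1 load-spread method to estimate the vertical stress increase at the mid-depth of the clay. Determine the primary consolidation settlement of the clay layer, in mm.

Mid-depth of clay below the footing base: z = 2.9 + 7.4/2 = 6.6 m.
Stress increase at mid-clay by the 2:1 spreading method:
Δσ = qBL/((B+z)(L+z)) = 243×3.4×4.1/((3.4+6.6)(4.1+6.6)) = 31.658 kPa
Final effective stress: σ'_f = 141 + 31.658 = 172.66 kPa.
σ'_f = 172.66 > σ'_p = 149 kPa, so the stress path crosses the preconsolidation pressure — recompression up to σ'_p, then virgin compression beyond:
S_c = H/(1+e₀)·[C_r·log₁₀(σ'_p/σ'_0) + C_c·log₁₀(σ'_f/σ'_p)]
    = 7.4/2.11 × [0.08×log₁₀(149/141) + 0.42×log₁₀(172.66/149)]
    = 3.5071 × [0.0019174 + 0.026882] = 0.101 m

S_c ≈ 101 mm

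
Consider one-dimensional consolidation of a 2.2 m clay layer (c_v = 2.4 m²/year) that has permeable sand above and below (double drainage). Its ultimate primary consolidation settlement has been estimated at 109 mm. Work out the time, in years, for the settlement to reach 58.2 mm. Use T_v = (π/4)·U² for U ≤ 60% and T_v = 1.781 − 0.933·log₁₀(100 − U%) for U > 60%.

t ≈ 0.113 years

Drainage path length: H_d = H/2 = 1.1 m (double drainage).
U = S(t)/S_ult = 58.2/109 = 0.5339.
U ≤ 60%: T_v = (π/4)·U² = (π/4)×0.53394² = 0.22391.
t = T_v·H_d²/c_v = 0.22391×1.1²/2.4 = 0.1129 years.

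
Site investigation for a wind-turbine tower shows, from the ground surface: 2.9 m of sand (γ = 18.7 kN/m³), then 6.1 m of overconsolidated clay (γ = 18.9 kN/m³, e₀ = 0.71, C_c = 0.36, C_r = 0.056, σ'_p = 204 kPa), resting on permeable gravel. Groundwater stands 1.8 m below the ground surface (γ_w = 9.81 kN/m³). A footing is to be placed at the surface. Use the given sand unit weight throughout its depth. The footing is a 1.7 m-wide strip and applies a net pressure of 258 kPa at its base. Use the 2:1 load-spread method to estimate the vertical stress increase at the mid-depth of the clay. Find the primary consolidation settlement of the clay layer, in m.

S_c ≈ 0.0513 m

Mid-depth of clay below the ground surface: z = 2.9 + 6.1/2 = 5.95 m.
Total vertical stress at mid-clay: σ_v = 18.7×2.9 + 18.9×3.05 = 111.87 kPa.
Pore pressure: u = 9.81×(5.95 − 1.8) = 40.712 kPa.
Initial effective stress: σ'_0 = σ_v − u = 111.87 − 40.712 = 71.158 kPa.
Stress increase at mid-clay by the 2:1 spreading method:
Δσ = qB/(B+z) = 258×1.7/(1.7+5.95) = 57.333 kPa
Final effective stress: σ'_f = 71.158 + 57.333 = 128.49 kPa.
σ'_f = 128.49 ≤ σ'_p = 204 kPa, so the clay remains overconsolidated and only the recompression index applies:
S_c = C_r·H/(1+e₀)·log₁₀(σ'_f/σ'_0) = 0.056×6.1/1.71×log₁₀(128.49/71.158)
    = 0.19977 × 0.25665 = 0.05127 m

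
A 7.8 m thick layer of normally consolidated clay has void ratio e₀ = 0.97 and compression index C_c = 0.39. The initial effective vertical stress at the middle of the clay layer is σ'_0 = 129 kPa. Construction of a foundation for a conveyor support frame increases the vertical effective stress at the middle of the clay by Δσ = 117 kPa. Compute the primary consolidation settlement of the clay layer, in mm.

S_c ≈ 433 mm

Final effective stress: σ'_f = σ'_0 + Δσ = 129 + 117 = 246 kPa.
Normally consolidated clay, so the full stress increment lies on the virgin compression line:
S_c = C_c·H/(1+e₀)·log₁₀(σ'_f/σ'_0) = 0.39×7.8/(1+0.97)×log₁₀(246/129)
    = 1.5442 × 0.28035 = 0.4329 m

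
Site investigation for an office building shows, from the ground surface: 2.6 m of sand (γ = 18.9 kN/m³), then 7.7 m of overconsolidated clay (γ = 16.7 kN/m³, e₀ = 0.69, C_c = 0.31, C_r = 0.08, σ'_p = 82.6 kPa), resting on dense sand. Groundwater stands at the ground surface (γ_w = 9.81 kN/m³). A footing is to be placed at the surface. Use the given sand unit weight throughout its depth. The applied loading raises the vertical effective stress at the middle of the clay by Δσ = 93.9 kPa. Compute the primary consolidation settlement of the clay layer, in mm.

Mid-depth of clay below the ground surface: z = 2.6 + 7.7/2 = 6.45 m.
Total vertical stress at mid-clay: σ_v = 18.9×2.6 + 16.7×3.85 = 113.44 kPa.
Pore pressure: u = 9.81×(6.45 − 0) = 63.275 kPa.
Initial effective stress: σ'_0 = σ_v − u = 113.44 − 63.275 = 50.165 kPa.
Final effective stress: σ'_f = 50.165 + 93.9 = 144.06 kPa.
σ'_f = 144.06 > σ'_p = 82.6 kPa, so the stress path crosses the preconsolidation pressure — recompression up to σ'_p, then virgin compression beyond:
S_c = H/(1+e₀)·[C_r·log₁₀(σ'_p/σ'_0) + C_c·log₁₀(σ'_f/σ'_p)]
    = 7.7/1.69 × [0.08×log₁₀(82.6/50.165) + 0.31×log₁₀(144.06/82.6)]
    = 4.5562 × [0.017326 + 0.074885] = 0.4201 m

S_c ≈ 420 mm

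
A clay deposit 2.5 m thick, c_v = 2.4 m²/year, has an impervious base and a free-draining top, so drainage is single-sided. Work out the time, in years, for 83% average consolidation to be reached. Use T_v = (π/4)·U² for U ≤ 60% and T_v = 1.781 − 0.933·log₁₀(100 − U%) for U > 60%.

t ≈ 1.65 years

Drainage path length: H_d = H = 2.5 m (single drainage).
U > 60%: T_v = 1.781 − 0.933·log₁₀(100 − 83) = 0.63299.
t = T_v·H_d²/c_v = 0.63299×2.5²/2.4 = 1.648 years.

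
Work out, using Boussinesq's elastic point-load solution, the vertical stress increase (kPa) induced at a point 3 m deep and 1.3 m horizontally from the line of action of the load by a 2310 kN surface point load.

Δσ_z ≈ 79.7 kPa

Boussinesq vertical stress below a point load on an elastic half-space:
Δσ_z = 3P/(2πz²) · [1 + (r/z)²]^(−5/2)
r/z = 1.3/3 = 0.43333; [1+(r/z)²]^(−5/2) = 0.65037.
Δσ_z = 3×2310/(2π×3²) × 0.65037 = 122.55 × 0.65037 = 79.7 kPa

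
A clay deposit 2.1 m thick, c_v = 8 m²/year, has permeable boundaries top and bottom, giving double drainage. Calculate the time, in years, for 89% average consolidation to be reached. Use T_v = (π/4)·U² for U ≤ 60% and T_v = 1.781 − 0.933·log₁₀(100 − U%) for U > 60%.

Drainage path length: H_d = H/2 = 1.05 m (double drainage).
U > 60%: T_v = 1.781 − 0.933·log₁₀(100 − 89) = 0.80938.
t = T_v·H_d²/c_v = 0.80938×1.05²/8 = 0.1115 years.

t ≈ 0.112 years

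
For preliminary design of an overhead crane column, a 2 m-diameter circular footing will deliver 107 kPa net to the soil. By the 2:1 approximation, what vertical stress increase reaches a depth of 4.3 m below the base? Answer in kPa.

By the 2:1 method the load spreads at 1 horizontal : 2 vertical, so at depth z the loaded area has grown by z in each plan dimension:
Δσ ≈ qD²/(D+z)² = 107×2²/(2+4.3)² = 10.784 kPa

Δσ_z ≈ 10.8 kPa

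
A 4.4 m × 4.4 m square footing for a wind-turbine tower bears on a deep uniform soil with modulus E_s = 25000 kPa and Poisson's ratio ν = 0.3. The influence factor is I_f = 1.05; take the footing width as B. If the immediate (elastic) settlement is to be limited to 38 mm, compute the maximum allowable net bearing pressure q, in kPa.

q ≈ 226 kPa

S_e = q·B·(1−ν²)/E_s · I_f  ⇒  q = S_e·E_s / (B·(1−ν²)·I_f).
q = 0.038 × 25000 / (4.4 × 0.91 × 1.05) = 226 kPa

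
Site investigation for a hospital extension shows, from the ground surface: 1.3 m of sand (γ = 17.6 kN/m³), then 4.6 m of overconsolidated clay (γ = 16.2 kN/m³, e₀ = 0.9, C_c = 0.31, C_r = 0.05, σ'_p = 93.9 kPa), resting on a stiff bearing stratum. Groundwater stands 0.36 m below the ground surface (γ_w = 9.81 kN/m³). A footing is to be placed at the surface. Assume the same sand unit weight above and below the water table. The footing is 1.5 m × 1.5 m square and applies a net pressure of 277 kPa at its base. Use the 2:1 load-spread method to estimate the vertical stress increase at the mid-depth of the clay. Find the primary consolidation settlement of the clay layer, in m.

Mid-depth of clay below the ground surface: z = 1.3 + 4.6/2 = 3.6 m.
Total vertical stress at mid-clay: σ_v = 17.6×1.3 + 16.2×2.3 = 60.14 kPa.
Pore pressure: u = 9.81×(3.6 − 0.36) = 31.784 kPa.
Initial effective stress: σ'_0 = σ_v − u = 60.14 − 31.784 = 28.356 kPa.
Stress increase at mid-clay by the 2:1 spreading method:
Δσ = qBL/((B+z)(L+z)) = 277×1.5×1.5/((1.5+3.6)(1.5+3.6)) = 23.962 kPa
Final effective stress: σ'_f = 28.356 + 23.962 = 52.318 kPa.
σ'_f = 52.318 ≤ σ'_p = 93.9 kPa, so the clay remains overconsolidated and only the recompression index applies:
S_c = C_r·H/(1+e₀)·log₁₀(σ'_f/σ'_0) = 0.05×4.6/1.9×log₁₀(52.318/28.356)
    = 0.12106 × 0.26601 = 0.0322 m

S_c ≈ 0.0322 m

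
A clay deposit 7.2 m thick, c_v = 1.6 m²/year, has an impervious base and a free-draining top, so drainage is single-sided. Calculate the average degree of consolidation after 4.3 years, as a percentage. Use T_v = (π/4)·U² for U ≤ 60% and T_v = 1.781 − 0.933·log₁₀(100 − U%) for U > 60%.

Drainage path length: H_d = H = 7.2 m (single drainage).
T_v = c_v·t/H_d² = 1.6×4.3/7.2² = 0.13272.
T_v = 0.13272 corresponds to the U ≤ 60% branch:
U = √(4T_v/π) = 0.4111

U ≈ 41.1 %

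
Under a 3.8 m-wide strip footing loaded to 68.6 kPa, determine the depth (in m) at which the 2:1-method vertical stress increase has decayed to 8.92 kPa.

2:1 spreading — at depth z the loaded area has grown by z in each plan dimension:
qB/(B+z) = Δσ_z ⇒ z = qB/Δσ_z − B = 68.6×3.8/8.92 − 3.8 = 25.42 m

z ≈ 25.4 m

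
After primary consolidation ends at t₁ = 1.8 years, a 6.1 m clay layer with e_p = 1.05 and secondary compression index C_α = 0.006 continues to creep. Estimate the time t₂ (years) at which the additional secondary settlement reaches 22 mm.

t₂ ≈ 30.7 years

S_s = C_α·H/(1+e_p)·log₁₀(t₂/t₁) ⇒ log₁₀(t₂/t₁) = S_s·(1+e_p)/(C_α·H).
log₁₀(t₂/t₁) = 0.022 × (1+1.05) / (0.006×6.1) = 1.232
t₂ = t₁ × 10^1.232 = 1.8 × 17.07 = 30.73 years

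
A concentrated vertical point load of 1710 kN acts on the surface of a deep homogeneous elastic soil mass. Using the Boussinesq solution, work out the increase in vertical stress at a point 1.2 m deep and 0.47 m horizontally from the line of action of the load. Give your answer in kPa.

Boussinesq vertical stress below a point load on an elastic half-space:
Δσ_z = 3P/(2πz²) · [1 + (r/z)²]^(−5/2)
r/z = 0.47/1.2 = 0.39167; [1+(r/z)²]^(−5/2) = 0.69992.
Δσ_z = 3×1710/(2π×1.2²) × 0.69992 = 566.99 × 0.69992 = 396.8 kPa

Δσ_z ≈ 397 kPa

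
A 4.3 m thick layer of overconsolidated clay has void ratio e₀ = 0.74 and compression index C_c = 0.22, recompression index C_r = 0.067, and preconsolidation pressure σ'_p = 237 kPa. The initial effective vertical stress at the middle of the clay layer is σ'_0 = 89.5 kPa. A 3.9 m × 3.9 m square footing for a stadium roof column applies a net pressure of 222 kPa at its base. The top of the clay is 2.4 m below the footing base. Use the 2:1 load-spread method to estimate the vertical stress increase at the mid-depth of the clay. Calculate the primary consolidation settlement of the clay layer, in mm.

S_c ≈ 30.5 mm

Mid-depth of clay below the footing base: z = 2.4 + 4.3/2 = 4.55 m.
Stress increase at mid-clay by the 2:1 spreading method:
Δσ = qBL/((B+z)(L+z)) = 222×3.9×3.9/((3.9+4.55)(3.9+4.55)) = 47.29 kPa
Final effective stress: σ'_f = 89.5 + 47.29 = 136.79 kPa.
σ'_f = 136.79 ≤ σ'_p = 237 kPa, so the clay remains overconsolidated and only the recompression index applies:
S_c = C_r·H/(1+e₀)·log₁₀(σ'_f/σ'_0) = 0.067×4.3/1.74×log₁₀(136.79/89.5)
    = 0.16558 × 0.18423 = 0.0305 m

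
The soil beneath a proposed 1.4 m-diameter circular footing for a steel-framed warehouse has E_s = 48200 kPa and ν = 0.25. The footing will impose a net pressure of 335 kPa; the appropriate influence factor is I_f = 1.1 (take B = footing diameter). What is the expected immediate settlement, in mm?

S_e ≈ 10 mm

Immediate (elastic) settlement: S_e = q·B·(1−ν²)/E_s · I_f.
S_e = 335 × 1.4 × (1 − 0.25²) / 48200 × 1.1
    = 335 × 1.4 × 0.9375 / 48200 × 1.1
    = 0.01003 m = 10.03 mm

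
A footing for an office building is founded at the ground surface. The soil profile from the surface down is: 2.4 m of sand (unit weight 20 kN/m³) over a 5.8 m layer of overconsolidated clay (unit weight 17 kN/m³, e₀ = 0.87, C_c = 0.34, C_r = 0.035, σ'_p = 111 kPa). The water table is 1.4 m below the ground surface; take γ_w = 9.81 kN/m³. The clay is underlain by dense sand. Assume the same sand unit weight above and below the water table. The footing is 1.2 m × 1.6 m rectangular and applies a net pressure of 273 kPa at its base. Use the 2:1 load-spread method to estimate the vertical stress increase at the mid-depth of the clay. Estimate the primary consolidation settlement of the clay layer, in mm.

Mid-depth of clay below the ground surface: z = 2.4 + 5.8/2 = 5.3 m.
Total vertical stress at mid-clay: σ_v = 20×2.4 + 17×2.9 = 97.3 kPa.
Pore pressure: u = 9.81×(5.3 − 1.4) = 38.259 kPa.
Initial effective stress: σ'_0 = σ_v − u = 97.3 − 38.259 = 59.041 kPa.
Stress increase at mid-clay by the 2:1 spreading method:
Δσ = qBL/((B+z)(L+z)) = 273×1.2×1.6/((1.2+5.3)(1.6+5.3)) = 11.687 kPa
Final effective stress: σ'_f = 59.041 + 11.687 = 70.728 kPa.
σ'_f = 70.728 ≤ σ'_p = 111 kPa, so the clay remains overconsolidated and only the recompression index applies:
S_c = C_r·H/(1+e₀)·log₁₀(σ'_f/σ'_0) = 0.035×5.8/1.87×log₁₀(70.728/59.041)
    = 0.10856 × 0.078438 = 0.008515 m

S_c ≈ 8.51 mm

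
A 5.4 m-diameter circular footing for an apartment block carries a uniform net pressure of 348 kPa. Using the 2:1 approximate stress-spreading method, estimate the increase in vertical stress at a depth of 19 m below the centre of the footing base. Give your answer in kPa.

By the 2:1 method the load spreads at 1 horizontal : 2 vertical, so at depth z the loaded area has grown by z in each plan dimension:
Δσ ≈ qD²/(D+z)² = 348×5.4²/(5.4+19)² = 17.045 kPa

Δσ_z ≈ 17 kPa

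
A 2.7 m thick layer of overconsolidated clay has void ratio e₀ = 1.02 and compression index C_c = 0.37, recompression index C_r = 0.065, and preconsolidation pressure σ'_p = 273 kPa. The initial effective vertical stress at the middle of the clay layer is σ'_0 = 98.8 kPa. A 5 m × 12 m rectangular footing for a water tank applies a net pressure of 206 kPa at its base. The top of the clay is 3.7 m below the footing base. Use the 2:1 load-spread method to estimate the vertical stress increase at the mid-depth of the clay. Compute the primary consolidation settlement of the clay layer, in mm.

S_c ≈ 20.7 mm

Mid-depth of clay below the footing base: z = 3.7 + 2.7/2 = 5.05 m.
Stress increase at mid-clay by the 2:1 spreading method:
Δσ = qBL/((B+z)(L+z)) = 206×5×12/((5+5.05)(12+5.05)) = 72.132 kPa
Final effective stress: σ'_f = 98.8 + 72.132 = 170.93 kPa.
σ'_f = 170.93 ≤ σ'_p = 273 kPa, so the clay remains overconsolidated and only the recompression index applies:
S_c = C_r·H/(1+e₀)·log₁₀(σ'_f/σ'_0) = 0.065×2.7/2.02×log₁₀(170.93/98.8)
    = 0.086879 × 0.23806 = 0.02068 m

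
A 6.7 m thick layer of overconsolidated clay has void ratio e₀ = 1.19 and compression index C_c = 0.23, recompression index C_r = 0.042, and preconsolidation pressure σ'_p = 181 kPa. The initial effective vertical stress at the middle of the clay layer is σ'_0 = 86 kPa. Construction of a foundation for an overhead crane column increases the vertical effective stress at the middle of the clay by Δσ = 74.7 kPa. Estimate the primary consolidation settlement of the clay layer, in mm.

S_c ≈ 34.9 mm

Final effective stress: σ'_f = 86 + 74.7 = 160.7 kPa.
σ'_f = 160.7 ≤ σ'_p = 181 kPa, so the clay remains overconsolidated and only the recompression index applies:
S_c = C_r·H/(1+e₀)·log₁₀(σ'_f/σ'_0) = 0.042×6.7/2.19×log₁₀(160.7/86)
    = 0.12849 × 0.27152 = 0.03489 m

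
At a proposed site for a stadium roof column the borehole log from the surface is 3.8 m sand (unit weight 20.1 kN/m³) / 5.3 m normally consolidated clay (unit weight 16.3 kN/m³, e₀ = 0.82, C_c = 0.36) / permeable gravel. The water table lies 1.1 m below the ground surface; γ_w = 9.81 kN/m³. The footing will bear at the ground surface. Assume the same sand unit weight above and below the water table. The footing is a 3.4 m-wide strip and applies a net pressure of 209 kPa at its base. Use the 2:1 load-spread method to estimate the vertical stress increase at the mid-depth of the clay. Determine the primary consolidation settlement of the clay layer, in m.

Mid-depth of clay below the ground surface: z = 3.8 + 5.3/2 = 6.45 m.
Total vertical stress at mid-clay: σ_v = 20.1×3.8 + 16.3×2.65 = 119.57 kPa.
Pore pressure: u = 9.81×(6.45 − 1.1) = 52.483 kPa.
Initial effective stress: σ'_0 = σ_v − u = 119.57 − 52.483 = 67.087 kPa.
Stress increase at mid-clay by the 2:1 spreading method:
Δσ = qB/(B+z) = 209×3.4/(3.4+6.45) = 72.142 kPa
Final effective stress: σ'_f = σ'_0 + Δσ = 67.087 + 72.142 = 139.23 kPa.
Normally consolidated clay, so the full stress increment lies on the virgin compression line:
S_c = C_c·H/(1+e₀)·log₁₀(σ'_f/σ'_0) = 0.36×5.3/(1+0.82)×log₁₀(139.23/67.087)
    = 1.0484 × 0.31709 = 0.3324 m

S_c ≈ 0.332 m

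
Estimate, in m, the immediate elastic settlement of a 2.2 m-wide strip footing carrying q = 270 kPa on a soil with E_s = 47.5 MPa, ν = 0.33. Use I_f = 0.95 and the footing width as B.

Immediate (elastic) settlement: S_e = q·B·(1−ν²)/E_s · I_f.
E_s = 47.5 MPa = 47500 kPa.
S_e = 270 × 2.2 × (1 − 0.33²) / 47500 × 0.95
    = 270 × 2.2 × 0.8911 / 47500 × 0.95
    = 0.01059 m

S_e ≈ 0.0106 m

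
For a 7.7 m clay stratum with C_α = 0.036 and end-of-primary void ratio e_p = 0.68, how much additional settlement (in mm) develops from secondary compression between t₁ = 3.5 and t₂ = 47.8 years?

S_s ≈ 187 mm

Secondary compression: S_s = C_α·H/(1+e_p)·log₁₀(t₂/t₁)
S_s = 0.036×7.7/(1+0.68)×log₁₀(47.8/3.5)
    = 0.165 × 1.135 = 0.1873 m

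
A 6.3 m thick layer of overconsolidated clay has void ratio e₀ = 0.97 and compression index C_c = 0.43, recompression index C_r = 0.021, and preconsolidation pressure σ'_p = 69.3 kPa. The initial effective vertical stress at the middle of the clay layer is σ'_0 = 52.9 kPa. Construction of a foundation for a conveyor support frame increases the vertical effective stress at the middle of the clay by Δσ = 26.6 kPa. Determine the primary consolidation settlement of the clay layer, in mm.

S_c ≈ 89.9 mm

Final effective stress: σ'_f = 52.9 + 26.6 = 79.5 kPa.
σ'_f = 79.5 > σ'_p = 69.3 kPa, so the stress path crosses the preconsolidation pressure — recompression up to σ'_p, then virgin compression beyond:
S_c = H/(1+e₀)·[C_r·log₁₀(σ'_p/σ'_0) + C_c·log₁₀(σ'_f/σ'_p)]
    = 6.3/1.97 × [0.021×log₁₀(69.3/52.9) + 0.43×log₁₀(79.5/69.3)]
    = 3.198 × [0.0024628 + 0.025643] = 0.08988 m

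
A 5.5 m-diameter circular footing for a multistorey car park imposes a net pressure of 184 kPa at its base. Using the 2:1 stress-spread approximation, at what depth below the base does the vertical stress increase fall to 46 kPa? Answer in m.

z ≈ 5.5 m

2:1 spreading — at depth z the loaded area has grown by z in each plan dimension:
qD²/(D+z)² = Δσ_z ⇒ z = D(√(q/Δσ_z) − 1) = 5.5×(√(184/46) − 1) = 5.5 m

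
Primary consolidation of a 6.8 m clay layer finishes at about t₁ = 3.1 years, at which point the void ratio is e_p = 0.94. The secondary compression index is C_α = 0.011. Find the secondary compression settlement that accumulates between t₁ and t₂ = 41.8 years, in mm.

S_s ≈ 43.6 mm

Secondary compression: S_s = C_α·H/(1+e_p)·log₁₀(t₂/t₁)
S_s = 0.011×6.8/(1+0.94)×log₁₀(41.8/3.1)
    = 0.03856 × 1.13 = 0.04356 m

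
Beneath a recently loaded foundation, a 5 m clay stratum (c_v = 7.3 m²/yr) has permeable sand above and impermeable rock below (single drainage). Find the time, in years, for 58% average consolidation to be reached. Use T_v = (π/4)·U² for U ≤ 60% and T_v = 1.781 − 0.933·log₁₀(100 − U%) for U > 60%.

t ≈ 0.905 years

Drainage path length: H_d = H = 5 m (single drainage).
U ≤ 60%: T_v = (π/4)·U² = (π/4)×0.58² = 0.26421.
t = T_v·H_d²/c_v = 0.26421×5²/7.3 = 0.9048 years.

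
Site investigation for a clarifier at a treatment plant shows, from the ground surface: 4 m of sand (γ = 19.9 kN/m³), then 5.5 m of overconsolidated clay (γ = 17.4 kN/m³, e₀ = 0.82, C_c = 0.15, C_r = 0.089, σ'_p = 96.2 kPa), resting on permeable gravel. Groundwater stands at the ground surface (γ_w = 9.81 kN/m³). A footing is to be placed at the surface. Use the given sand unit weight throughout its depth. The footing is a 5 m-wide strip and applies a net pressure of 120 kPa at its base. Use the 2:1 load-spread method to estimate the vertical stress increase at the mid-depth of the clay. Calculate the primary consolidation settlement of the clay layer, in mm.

Mid-depth of clay below the ground surface: z = 4 + 5.5/2 = 6.75 m.
Total vertical stress at mid-clay: σ_v = 19.9×4 + 17.4×2.75 = 127.45 kPa.
Pore pressure: u = 9.81×(6.75 − 0) = 66.218 kPa.
Initial effective stress: σ'_0 = σ_v − u = 127.45 − 66.218 = 61.232 kPa.
Stress increase at mid-clay by the 2:1 spreading method:
Δσ = qB/(B+z) = 120×5/(5+6.75) = 51.064 kPa
Final effective stress: σ'_f = 61.232 + 51.064 = 112.3 kPa.
σ'_f = 112.3 > σ'_p = 96.2 kPa, so the stress path crosses the preconsolidation pressure — recompression up to σ'_p, then virgin compression beyond:
S_c = H/(1+e₀)·[C_r·log₁₀(σ'_p/σ'_0) + C_c·log₁₀(σ'_f/σ'_p)]
    = 5.5/1.82 × [0.089×log₁₀(96.2/61.232) + 0.15×log₁₀(112.3/96.2)]
    = 3.022 × [0.017461 + 0.010081] = 0.08323 m

S_c ≈ 83.2 mm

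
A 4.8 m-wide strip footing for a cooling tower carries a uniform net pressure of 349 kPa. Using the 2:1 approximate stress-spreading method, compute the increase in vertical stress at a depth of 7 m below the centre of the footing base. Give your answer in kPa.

By the 2:1 method the load spreads at 1 horizontal : 2 vertical, so at depth z the loaded area has grown by z in each plan dimension:
Δσ = qB/(B+z) = 349×4.8/(4.8+7) = 141.97 kPa

Δσ_z ≈ 142 kPa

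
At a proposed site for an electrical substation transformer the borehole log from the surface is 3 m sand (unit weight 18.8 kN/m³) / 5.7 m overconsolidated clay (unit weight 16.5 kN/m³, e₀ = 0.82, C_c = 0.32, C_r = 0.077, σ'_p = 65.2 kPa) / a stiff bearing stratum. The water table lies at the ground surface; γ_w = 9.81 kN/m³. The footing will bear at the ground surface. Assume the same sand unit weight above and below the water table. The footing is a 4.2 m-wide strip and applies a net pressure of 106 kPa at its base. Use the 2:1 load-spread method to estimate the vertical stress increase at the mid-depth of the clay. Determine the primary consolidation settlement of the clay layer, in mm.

Mid-depth of clay below the ground surface: z = 3 + 5.7/2 = 5.85 m.
Total vertical stress at mid-clay: σ_v = 18.8×3 + 16.5×2.85 = 103.43 kPa.
Pore pressure: u = 9.81×(5.85 − 0) = 57.389 kPa.
Initial effective stress: σ'_0 = σ_v − u = 103.43 − 57.389 = 46.041 kPa.
Stress increase at mid-clay by the 2:1 spreading method:
Δσ = qB/(B+z) = 106×4.2/(4.2+5.85) = 44.299 kPa
Final effective stress: σ'_f = 46.041 + 44.299 = 90.34 kPa.
σ'_f = 90.34 > σ'_p = 65.2 kPa, so the stress path crosses the preconsolidation pressure — recompression up to σ'_p, then virgin compression beyond:
S_c = H/(1+e₀)·[C_r·log₁₀(σ'_p/σ'_0) + C_c·log₁₀(σ'_f/σ'_p)]
    = 5.7/1.82 × [0.077×log₁₀(65.2/46.041) + 0.32×log₁₀(90.34/65.2)]
    = 3.1319 × [0.011635 + 0.045322] = 0.1784 m

S_c ≈ 178 mm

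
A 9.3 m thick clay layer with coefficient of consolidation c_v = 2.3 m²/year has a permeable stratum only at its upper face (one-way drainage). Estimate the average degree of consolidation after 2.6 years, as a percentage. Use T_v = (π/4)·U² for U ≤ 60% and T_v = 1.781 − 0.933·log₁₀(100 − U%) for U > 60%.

Drainage path length: H_d = H = 9.3 m (single drainage).
T_v = c_v·t/H_d² = 2.3×2.6/9.3² = 0.069141.
T_v = 0.069141 corresponds to the U ≤ 60% branch:
U = √(4T_v/π) = 0.2967

U ≈ 29.7 %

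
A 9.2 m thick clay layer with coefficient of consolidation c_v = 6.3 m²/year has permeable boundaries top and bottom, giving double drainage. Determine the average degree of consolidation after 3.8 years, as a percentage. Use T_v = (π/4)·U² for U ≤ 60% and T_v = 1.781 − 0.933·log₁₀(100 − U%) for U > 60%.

Drainage path length: H_d = H/2 = 4.6 m (double drainage).
T_v = c_v·t/H_d² = 6.3×3.8/4.6² = 1.1314.
T_v = 1.1314 corresponds to the U > 60% branch:
U = 1 − 10^((1.781 − T_v)/0.933)/100 = 0.9503

U ≈ 95 %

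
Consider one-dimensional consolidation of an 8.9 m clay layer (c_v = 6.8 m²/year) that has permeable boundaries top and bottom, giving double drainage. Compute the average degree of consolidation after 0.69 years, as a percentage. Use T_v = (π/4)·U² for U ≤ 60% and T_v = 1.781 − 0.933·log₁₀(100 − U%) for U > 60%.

Drainage path length: H_d = H/2 = 4.45 m (double drainage).
T_v = c_v·t/H_d² = 6.8×0.69/4.45² = 0.23694.
T_v = 0.23694 corresponds to the U ≤ 60% branch:
U = √(4T_v/π) = 0.5493

U ≈ 54.9 %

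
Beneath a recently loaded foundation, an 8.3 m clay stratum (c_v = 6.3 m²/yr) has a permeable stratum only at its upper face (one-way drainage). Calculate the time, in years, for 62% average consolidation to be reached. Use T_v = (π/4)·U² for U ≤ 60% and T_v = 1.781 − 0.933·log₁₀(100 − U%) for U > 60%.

t ≈ 3.36 years

Drainage path length: H_d = H = 8.3 m (single drainage).
U > 60%: T_v = 1.781 − 0.933·log₁₀(100 − 62) = 0.30706.
t = T_v·H_d²/c_v = 0.30706×8.3²/6.3 = 3.358 years.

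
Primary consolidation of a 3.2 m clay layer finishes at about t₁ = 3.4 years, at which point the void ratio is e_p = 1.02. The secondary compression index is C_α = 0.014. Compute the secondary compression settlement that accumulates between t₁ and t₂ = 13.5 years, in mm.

Secondary compression: S_s = C_α·H/(1+e_p)·log₁₀(t₂/t₁)
S_s = 0.014×3.2/(1+1.02)×log₁₀(13.5/3.4)
    = 0.02218 × 0.5989 = 0.01328 m

S_s ≈ 13.3 mm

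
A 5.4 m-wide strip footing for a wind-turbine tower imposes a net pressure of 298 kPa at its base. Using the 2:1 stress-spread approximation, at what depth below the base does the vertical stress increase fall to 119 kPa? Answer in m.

2:1 spreading — at depth z the loaded area has grown by z in each plan dimension:
qB/(B+z) = Δσ_z ⇒ z = qB/Δσ_z − B = 298×5.4/119 − 5.4 = 8.123 m

z ≈ 8.12 m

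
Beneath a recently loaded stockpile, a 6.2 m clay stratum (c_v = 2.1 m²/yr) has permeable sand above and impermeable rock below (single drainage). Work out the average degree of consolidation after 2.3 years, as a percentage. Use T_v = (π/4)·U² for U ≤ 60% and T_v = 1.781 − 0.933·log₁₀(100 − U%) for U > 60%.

Drainage path length: H_d = H = 6.2 m (single drainage).
T_v = c_v·t/H_d² = 2.1×2.3/6.2² = 0.12565.
T_v = 0.12565 corresponds to the U ≤ 60% branch:
U = √(4T_v/π) = 0.4

U ≈ 40 %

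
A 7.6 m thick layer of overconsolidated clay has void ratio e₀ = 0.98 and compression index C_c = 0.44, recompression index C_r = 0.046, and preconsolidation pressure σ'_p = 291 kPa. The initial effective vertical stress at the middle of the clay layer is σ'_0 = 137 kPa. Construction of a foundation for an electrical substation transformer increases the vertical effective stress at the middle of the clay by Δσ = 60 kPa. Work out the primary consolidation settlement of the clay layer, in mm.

Final effective stress: σ'_f = 137 + 60 = 197 kPa.
σ'_f = 197 ≤ σ'_p = 291 kPa, so the clay remains overconsolidated and only the recompression index applies:
S_c = C_r·H/(1+e₀)·log₁₀(σ'_f/σ'_0) = 0.046×7.6/1.98×log₁₀(197/137)
    = 0.17657 × 0.15775 = 0.02785 m

S_c ≈ 27.9 mm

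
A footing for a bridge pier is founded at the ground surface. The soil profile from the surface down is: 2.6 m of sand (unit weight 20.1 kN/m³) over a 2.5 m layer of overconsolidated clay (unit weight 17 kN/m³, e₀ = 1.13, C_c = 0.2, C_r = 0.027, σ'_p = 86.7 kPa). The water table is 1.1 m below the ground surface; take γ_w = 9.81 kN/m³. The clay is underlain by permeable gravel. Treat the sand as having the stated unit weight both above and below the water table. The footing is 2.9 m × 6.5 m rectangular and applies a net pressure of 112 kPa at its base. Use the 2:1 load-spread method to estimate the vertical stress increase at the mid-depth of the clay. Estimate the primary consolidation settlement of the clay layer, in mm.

Mid-depth of clay below the ground surface: z = 2.6 + 2.5/2 = 3.85 m.
Total vertical stress at mid-clay: σ_v = 20.1×2.6 + 17×1.25 = 73.51 kPa.
Pore pressure: u = 9.81×(3.85 − 1.1) = 26.978 kPa.
Initial effective stress: σ'_0 = σ_v − u = 73.51 − 26.978 = 46.532 kPa.
Stress increase at mid-clay by the 2:1 spreading method:
Δσ = qBL/((B+z)(L+z)) = 112×2.9×6.5/((2.9+3.85)(6.5+3.85)) = 30.219 kPa
Final effective stress: σ'_f = 46.532 + 30.219 = 76.751 kPa.
σ'_f = 76.751 ≤ σ'_p = 86.7 kPa, so the clay remains overconsolidated and only the recompression index applies:
S_c = C_r·H/(1+e₀)·log₁₀(σ'_f/σ'_0) = 0.027×2.5/2.13×log₁₀(76.751/46.532)
    = 0.03169 × 0.21733 = 0.006887 m

S_c ≈ 6.89 mm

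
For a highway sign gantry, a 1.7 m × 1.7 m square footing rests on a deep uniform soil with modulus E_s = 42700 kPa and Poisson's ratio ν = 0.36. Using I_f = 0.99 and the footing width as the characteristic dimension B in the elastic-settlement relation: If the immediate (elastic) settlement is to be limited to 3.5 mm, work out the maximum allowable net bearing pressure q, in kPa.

q ≈ 102 kPa

S_e = q·B·(1−ν²)/E_s · I_f  ⇒  q = S_e·E_s / (B·(1−ν²)·I_f).
q = 0.0035 × 42700 / (1.7 × 0.8704 × 0.99) = 102 kPa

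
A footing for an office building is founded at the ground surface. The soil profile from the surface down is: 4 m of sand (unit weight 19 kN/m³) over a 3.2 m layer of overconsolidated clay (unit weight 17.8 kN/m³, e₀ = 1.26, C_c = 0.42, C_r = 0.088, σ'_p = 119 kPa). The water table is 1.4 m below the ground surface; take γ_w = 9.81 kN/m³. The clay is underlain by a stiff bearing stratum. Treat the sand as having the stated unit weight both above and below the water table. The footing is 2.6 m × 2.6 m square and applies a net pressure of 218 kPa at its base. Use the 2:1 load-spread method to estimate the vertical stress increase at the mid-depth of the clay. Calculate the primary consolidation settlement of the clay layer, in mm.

S_c ≈ 16.1 mm

Mid-depth of clay below the ground surface: z = 4 + 3.2/2 = 5.6 m.
Total vertical stress at mid-clay: σ_v = 19×4 + 17.8×1.6 = 104.48 kPa.
Pore pressure: u = 9.81×(5.6 − 1.4) = 41.202 kPa.
Initial effective stress: σ'_0 = σ_v − u = 104.48 − 41.202 = 63.278 kPa.
Stress increase at mid-clay by the 2:1 spreading method:
Δσ = qBL/((B+z)(L+z)) = 218×2.6×2.6/((2.6+5.6)(2.6+5.6)) = 21.917 kPa
Final effective stress: σ'_f = 63.278 + 21.917 = 85.195 kPa.
σ'_f = 85.195 ≤ σ'_p = 119 kPa, so the clay remains overconsolidated and only the recompression index applies:
S_c = C_r·H/(1+e₀)·log₁₀(σ'_f/σ'_0) = 0.088×3.2/2.26×log₁₀(85.195/63.278)
    = 0.1246 × 0.12916 = 0.01609 m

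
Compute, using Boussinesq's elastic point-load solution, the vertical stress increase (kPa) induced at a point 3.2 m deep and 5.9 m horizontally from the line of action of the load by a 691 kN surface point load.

Δσ_z ≈ 0.794 kPa

Boussinesq vertical stress below a point load on an elastic half-space:
Δσ_z = 3P/(2πz²) · [1 + (r/z)²]^(−5/2)
r/z = 5.9/3.2 = 1.8438; [1+(r/z)²]^(−5/2) = 0.024633.
Δσ_z = 3×691/(2π×3.2²) × 0.024633 = 32.22 × 0.024633 = 0.7937 kPa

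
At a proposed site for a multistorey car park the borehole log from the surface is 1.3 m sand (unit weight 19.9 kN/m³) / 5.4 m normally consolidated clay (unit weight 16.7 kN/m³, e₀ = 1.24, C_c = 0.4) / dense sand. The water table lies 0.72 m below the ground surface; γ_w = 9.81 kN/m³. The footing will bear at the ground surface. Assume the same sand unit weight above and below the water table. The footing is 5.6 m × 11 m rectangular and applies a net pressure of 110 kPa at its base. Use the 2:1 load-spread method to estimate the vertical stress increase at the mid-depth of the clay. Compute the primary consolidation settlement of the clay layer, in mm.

Mid-depth of clay below the ground surface: z = 1.3 + 5.4/2 = 4 m.
Total vertical stress at mid-clay: σ_v = 19.9×1.3 + 16.7×2.7 = 70.96 kPa.
Pore pressure: u = 9.81×(4 − 0.72) = 32.177 kPa.
Initial effective stress: σ'_0 = σ_v − u = 70.96 − 32.177 = 38.783 kPa.
Stress increase at mid-clay by the 2:1 spreading method:
Δσ = qBL/((B+z)(L+z)) = 110×5.6×11/((5.6+4)(11+4)) = 47.056 kPa
Final effective stress: σ'_f = σ'_0 + Δσ = 38.783 + 47.056 = 85.839 kPa.
Normally consolidated clay, so the full stress increment lies on the virgin compression line:
S_c = C_c·H/(1+e₀)·log₁₀(σ'_f/σ'_0) = 0.4×5.4/(1+1.24)×log₁₀(85.839/38.783)
    = 0.96429 × 0.34504 = 0.3327 m

S_c ≈ 333 mm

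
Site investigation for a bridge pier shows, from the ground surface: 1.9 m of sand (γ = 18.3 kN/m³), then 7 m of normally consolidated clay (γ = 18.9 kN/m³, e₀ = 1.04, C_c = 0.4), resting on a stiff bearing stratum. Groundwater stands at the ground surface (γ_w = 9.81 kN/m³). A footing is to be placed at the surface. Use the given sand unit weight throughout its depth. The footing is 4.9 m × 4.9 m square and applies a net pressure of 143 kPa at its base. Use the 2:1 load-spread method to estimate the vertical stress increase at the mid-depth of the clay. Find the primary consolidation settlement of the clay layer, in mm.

Mid-depth of clay below the ground surface: z = 1.9 + 7/2 = 5.4 m.
Total vertical stress at mid-clay: σ_v = 18.3×1.9 + 18.9×3.5 = 100.92 kPa.
Pore pressure: u = 9.81×(5.4 − 0) = 52.974 kPa.
Initial effective stress: σ'_0 = σ_v − u = 100.92 − 52.974 = 47.946 kPa.
Stress increase at mid-clay by the 2:1 spreading method:
Δσ = qBL/((B+z)(L+z)) = 143×4.9×4.9/((4.9+5.4)(4.9+5.4)) = 32.363 kPa
Final effective stress: σ'_f = σ'_0 + Δσ = 47.946 + 32.363 = 80.309 kPa.
Normally consolidated clay, so the full stress increment lies on the virgin compression line:
S_c = C_c·H/(1+e₀)·log₁₀(σ'_f/σ'_0) = 0.4×7/(1+1.04)×log₁₀(80.309/47.946)
    = 1.3725 × 0.22401 = 0.3075 m

S_c ≈ 307 mm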